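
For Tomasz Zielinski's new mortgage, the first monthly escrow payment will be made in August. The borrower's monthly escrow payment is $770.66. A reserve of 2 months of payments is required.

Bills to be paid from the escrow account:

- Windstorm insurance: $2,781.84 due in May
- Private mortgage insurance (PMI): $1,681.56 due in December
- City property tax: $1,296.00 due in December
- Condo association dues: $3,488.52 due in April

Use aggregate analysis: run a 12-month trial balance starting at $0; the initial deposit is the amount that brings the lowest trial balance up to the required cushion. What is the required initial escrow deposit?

$3,082.64

Cushion = 2 × $770.66 = $1,541.32
Trial balance (start $0, +$770.66 each month, − disbursements):
  Aug: +$770.66 → $770.66
  Sep: +$770.66 → $1,541.32
  Oct: +$770.66 → $2,311.98
  Nov: +$770.66 → $3,082.64
  Dec: +$770.66 − $2,977.56 → $875.74
  Jan: +$770.66 → $1,646.40
  Feb: +$770.66 → $2,417.06
  Mar: +$770.66 → $3,187.72
  Apr: +$770.66 − $3,488.52 → $469.86
  May: +$770.66 − $2,781.84 → -$1,541.32
  Jun: +$770.66 → -$770.66
  Jul: +$770.66 → $0.00
Lowest trial balance = -$1,541.32 (May)
Initial deposit = cushion − low point = $1,541.32 − (-$1,541.32) = $3,082.64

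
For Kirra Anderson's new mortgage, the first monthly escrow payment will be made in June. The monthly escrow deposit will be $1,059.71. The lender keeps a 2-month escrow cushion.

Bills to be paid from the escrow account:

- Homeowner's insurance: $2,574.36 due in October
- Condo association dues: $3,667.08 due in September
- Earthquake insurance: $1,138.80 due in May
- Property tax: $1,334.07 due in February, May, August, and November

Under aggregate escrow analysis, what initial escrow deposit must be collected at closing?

Cushion = 2 × $1,059.71 = $2,119.42
Trial balance (start $0, +$1,059.71 each month, − disbursements):
  Jun: +$1,059.71 → $1,059.71
  Jul: +$1,059.71 → $2,119.42
  Aug: +$1,059.71 − $1,334.07 → $1,845.06
  Sep: +$1,059.71 − $3,667.08 → -$762.31
  Oct: +$1,059.71 − $2,574.36 → -$2,276.96
  Nov: +$1,059.71 − $1,334.07 → -$2,551.32
  Dec: +$1,059.71 → -$1,491.61
  Jan: +$1,059.71 → -$431.90
  Feb: +$1,059.71 − $1,334.07 → -$706.26
  Mar: +$1,059.71 → $353.45
  Apr: +$1,059.71 → $1,413.16
  May: +$1,059.71 − $2,472.87 → $0.00
Lowest trial balance = -$2,551.32 (Nov)
Initial deposit = cushion − low point = $2,119.42 − (-$2,551.32) = $4,670.74

$4,670.74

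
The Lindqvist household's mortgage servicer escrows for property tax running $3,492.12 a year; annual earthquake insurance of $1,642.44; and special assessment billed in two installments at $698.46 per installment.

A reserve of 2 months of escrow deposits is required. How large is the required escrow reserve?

Property tax = $3,492.12
Earthquake insurance = $1,642.44
Special assessment = $698.46 × 2 = $1,396.92
Total annual escrow = $3,492.12 + $1,642.44 + $1,396.92 = $6,531.48
Base monthly escrow = $6,531.48 / 12 = $544.29
Required cushion = 2 × $544.29 = $1,088.58

$1,088.58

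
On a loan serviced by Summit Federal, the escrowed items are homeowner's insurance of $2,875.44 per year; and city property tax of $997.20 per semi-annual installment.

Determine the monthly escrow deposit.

Homeowner's insurance = $2,875.44 annually
City property tax = $997.20 × 2 = $1,994.40 annually
Yearly total = $2,875.44 + $1,994.40 = $4,869.84
Base monthly escrow = $4,869.84 / 12 = $405.82

$405.82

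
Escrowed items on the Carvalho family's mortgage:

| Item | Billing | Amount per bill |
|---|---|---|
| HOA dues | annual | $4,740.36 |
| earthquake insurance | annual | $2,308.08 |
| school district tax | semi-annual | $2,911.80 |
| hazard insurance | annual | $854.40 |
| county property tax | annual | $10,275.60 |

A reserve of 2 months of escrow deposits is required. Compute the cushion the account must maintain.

HOA dues: $4,740.36/yr
Earthquake insurance: $2,308.08/yr
School district tax: $2,911.80 × 2 = $5,823.60/yr
Hazard insurance: $854.40/yr
County property tax: $10,275.60/yr
Combined annual = $24,002.04
Monthly escrow = $24,002.04 / 12 = $2,000.17
Cushion = 2 × $2,000.17 = $4,000.34

$4,000.34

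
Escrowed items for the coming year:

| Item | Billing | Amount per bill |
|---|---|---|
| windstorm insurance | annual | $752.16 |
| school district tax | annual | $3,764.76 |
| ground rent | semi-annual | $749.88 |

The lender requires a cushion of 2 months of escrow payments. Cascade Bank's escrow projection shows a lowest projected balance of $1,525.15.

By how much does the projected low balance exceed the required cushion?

Windstorm insurance = $752.16/yr
School district tax = $3,764.76/yr
Ground rent = $749.88 × 2 = $1,499.76/yr
Total annual escrow = $6,016.68
Monthly = $6,016.68 / 12 = $501.39
Required cushion = 2 × $501.39 = $1,002.78
Excess over cushion: $1,525.15 − $1,002.78 = $522.37

$522.37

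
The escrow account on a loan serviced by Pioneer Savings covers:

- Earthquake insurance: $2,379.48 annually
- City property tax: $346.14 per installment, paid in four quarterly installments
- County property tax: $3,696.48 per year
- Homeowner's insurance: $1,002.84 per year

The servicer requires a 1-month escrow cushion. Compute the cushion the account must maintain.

$705.28

Earthquake insurance: $2,379.48/yr
City property tax: $346.14 × 4 = $1,384.56/yr
County property tax: $3,696.48/yr
Homeowner's insurance: $1,002.84/yr
Total per year = $8,463.36
Monthly escrow = $8,463.36 ÷ 12 = $705.28
Required cushion = 1 × $705.28 = $705.28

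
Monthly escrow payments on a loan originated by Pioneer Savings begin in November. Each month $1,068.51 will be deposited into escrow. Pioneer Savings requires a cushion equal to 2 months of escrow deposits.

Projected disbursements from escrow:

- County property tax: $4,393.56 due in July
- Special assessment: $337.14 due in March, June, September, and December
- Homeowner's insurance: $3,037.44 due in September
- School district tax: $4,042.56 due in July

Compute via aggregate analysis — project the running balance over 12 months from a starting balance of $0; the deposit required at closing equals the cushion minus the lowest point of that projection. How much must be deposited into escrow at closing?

Cushion = 2 × $1,068.51 = $2,137.02
Trial balance (start $0, +$1,068.51 each month, − disbursements):
  Nov: +$1,068.51 → $1,068.51
  Dec: +$1,068.51 − $337.14 → $1,799.88
  Jan: +$1,068.51 → $2,868.39
  Feb: +$1,068.51 → $3,936.90
  Mar: +$1,068.51 − $337.14 → $4,668.27
  Apr: +$1,068.51 → $5,736.78
  May: +$1,068.51 → $6,805.29
  Jun: +$1,068.51 − $337.14 → $7,536.66
  Jul: +$1,068.51 − $8,436.12 → $169.05
  Aug: +$1,068.51 → $1,237.56
  Sep: +$1,068.51 − $3,374.58 → -$1,068.51
  Oct: +$1,068.51 → $0.00
Lowest trial balance = -$1,068.51 (Sep)
Initial deposit = cushion − low point = $2,137.02 − (-$1,068.51) = $3,205.53

$3,205.53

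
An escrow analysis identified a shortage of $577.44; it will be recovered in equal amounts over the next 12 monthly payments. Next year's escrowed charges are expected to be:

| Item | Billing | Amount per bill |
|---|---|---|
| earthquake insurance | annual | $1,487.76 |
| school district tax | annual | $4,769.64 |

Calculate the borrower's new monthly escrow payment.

Earthquake insurance = $1,487.76/yr
School district tax = $4,769.64/yr
Annual escrow total = $6,257.40
Monthly = $6,257.40 / 12 = $521.45
Shortage per month = $577.44 / 12 = $48.12
New monthly escrow = $521.45 + $48.12 = $569.57

$569.57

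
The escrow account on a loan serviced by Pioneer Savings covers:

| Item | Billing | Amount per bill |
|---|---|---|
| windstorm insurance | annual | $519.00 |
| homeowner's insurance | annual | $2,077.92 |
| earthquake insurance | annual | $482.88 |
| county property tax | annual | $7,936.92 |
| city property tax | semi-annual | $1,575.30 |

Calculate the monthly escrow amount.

$1,180.61

Windstorm insurance — $519.00 annually
Homeowner's insurance — $2,077.92 annually
Earthquake insurance — $482.88 annually
County property tax — $7,936.92 annually
City property tax — $1,575.30 × 2 = $3,150.60 annually
Yearly total = $519.00 + $2,077.92 + $482.88 + $7,936.92 + $3,150.60 = $14,167.32
Per month = $14,167.32 / 12 = $1,180.61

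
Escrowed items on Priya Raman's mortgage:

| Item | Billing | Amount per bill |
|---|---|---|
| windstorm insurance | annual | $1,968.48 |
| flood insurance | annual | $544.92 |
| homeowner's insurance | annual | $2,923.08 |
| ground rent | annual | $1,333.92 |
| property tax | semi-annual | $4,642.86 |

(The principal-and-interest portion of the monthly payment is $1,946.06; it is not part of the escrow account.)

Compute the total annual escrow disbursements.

$16,056.12

Windstorm insurance — $1,968.48
Flood insurance — $544.92
Homeowner's insurance — $2,923.08
Ground rent — $1,333.92
Property tax — $4,642.86 × 2 = $9,285.72
Total per year = $16,056.12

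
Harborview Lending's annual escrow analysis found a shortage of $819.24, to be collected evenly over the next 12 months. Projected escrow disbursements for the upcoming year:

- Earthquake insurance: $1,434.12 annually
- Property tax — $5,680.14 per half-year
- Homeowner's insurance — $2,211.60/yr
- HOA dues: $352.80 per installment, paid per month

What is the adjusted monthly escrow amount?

$1,671.57

Earthquake insurance — $1,434.12
Property tax — $5,680.14 × 2 = $11,360.28
Homeowner's insurance — $2,211.60
HOA dues — $352.80 × 12 = $4,233.60
Total per year = $1,434.12 + $11,360.28 + $2,211.60 + $4,233.60 = $19,239.60
Base monthly escrow = $19,239.60 ÷ 12 = $1,603.30
Shortage per month = $819.24 ÷ 12 = $68.27
Adjusted monthly = $1,603.30 + $68.27 = $1,671.57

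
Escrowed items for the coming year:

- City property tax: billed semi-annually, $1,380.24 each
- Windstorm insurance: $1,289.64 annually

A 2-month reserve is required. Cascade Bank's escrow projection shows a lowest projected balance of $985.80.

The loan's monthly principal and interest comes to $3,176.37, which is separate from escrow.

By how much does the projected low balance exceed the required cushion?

City property tax — $1,380.24 × 2 = $2,760.48/yr
Windstorm insurance — $1,289.64/yr
Total annual escrow = $2,760.48 + $1,289.64 = $4,050.12
Per month = $4,050.12 ÷ 12 = $337.51
Required cushion = 2 × $337.51 = $675.02
Excess over cushion: $985.80 − $675.02 = $310.78

$310.78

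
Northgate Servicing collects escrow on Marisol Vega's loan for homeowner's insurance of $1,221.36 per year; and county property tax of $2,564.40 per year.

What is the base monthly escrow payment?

$315.48

Homeowner's insurance — $1,221.36/yr
County property tax — $2,564.40/yr
Combined annual = $1,221.36 + $2,564.40 = $3,785.76
Monthly = $3,785.76 ÷ 12 = $315.48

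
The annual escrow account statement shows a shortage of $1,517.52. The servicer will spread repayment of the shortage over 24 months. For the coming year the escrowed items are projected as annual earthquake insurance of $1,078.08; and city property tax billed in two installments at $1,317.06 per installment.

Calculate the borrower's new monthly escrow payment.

$372.58

Earthquake insurance: $1,078.08
City property tax: $1,317.06 × 2 = $2,634.12
Total per year = $3,712.20
Per month = $3,712.20 / 12 = $309.35
Monthly shortage recovery: $1,517.52 / 24 = $63.23
Adjusted monthly = $309.35 + $63.23 = $372.58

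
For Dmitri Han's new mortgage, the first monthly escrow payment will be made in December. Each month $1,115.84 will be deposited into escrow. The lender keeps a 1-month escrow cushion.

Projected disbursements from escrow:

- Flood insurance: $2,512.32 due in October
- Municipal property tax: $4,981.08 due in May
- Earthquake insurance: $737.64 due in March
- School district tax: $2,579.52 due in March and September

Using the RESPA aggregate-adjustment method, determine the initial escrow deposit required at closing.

$2,719.04

Cushion = 1 × $1,115.84 = $1,115.84
Trial balance (start $0, +$1,115.84 each month, − disbursements):
  Dec: +$1,115.84 → $1,115.84
  Jan: +$1,115.84 → $2,231.68
  Feb: +$1,115.84 → $3,347.52
  Mar: +$1,115.84 − $3,317.16 → $1,146.20
  Apr: +$1,115.84 → $2,262.04
  May: +$1,115.84 − $4,981.08 → -$1,603.20
  Jun: +$1,115.84 → -$487.36
  Jul: +$1,115.84 → $628.48
  Aug: +$1,115.84 → $1,744.32
  Sep: +$1,115.84 − $2,579.52 → $280.64
  Oct: +$1,115.84 − $2,512.32 → -$1,115.84
  Nov: +$1,115.84 → $0.00
Lowest trial balance = -$1,603.20 (May)
Initial deposit = cushion − low point = $1,115.84 − (-$1,603.20) = $2,719.04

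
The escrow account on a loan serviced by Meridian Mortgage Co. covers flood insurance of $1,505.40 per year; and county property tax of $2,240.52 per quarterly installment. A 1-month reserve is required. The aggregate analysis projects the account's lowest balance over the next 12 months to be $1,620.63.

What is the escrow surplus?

Flood insurance: $1,505.40
County property tax: $2,240.52 × 4 = $8,962.08
Total annual escrow = $1,505.40 + $8,962.08 = $10,467.48
Per month = $10,467.48 / 12 = $872.29
Required cushion = 1 × $872.29 = $872.29
Surplus = $1,620.63 − $872.29 = $748.34

$748.34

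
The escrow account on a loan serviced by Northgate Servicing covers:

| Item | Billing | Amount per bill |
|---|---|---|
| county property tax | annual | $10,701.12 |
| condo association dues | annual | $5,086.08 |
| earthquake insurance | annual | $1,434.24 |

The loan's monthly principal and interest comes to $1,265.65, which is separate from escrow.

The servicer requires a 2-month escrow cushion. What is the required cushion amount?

County property tax: $10,701.12 annually
Condo association dues: $5,086.08 annually
Earthquake insurance: $1,434.24 annually
Yearly total = $10,701.12 + $5,086.08 + $1,434.24 = $17,221.44
Per month = $17,221.44 ÷ 12 = $1,435.12
Required cushion = 2 × $1,435.12 = $2,870.24

$2,870.24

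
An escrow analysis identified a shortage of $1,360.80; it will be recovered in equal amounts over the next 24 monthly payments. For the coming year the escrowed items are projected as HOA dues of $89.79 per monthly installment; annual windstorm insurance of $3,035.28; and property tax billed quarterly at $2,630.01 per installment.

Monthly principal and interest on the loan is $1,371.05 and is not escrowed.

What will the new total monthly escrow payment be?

HOA dues — $89.79 × 12 = $1,077.48 annually
Windstorm insurance — $3,035.28 annually
Property tax — $2,630.01 × 4 = $10,520.04 annually
Total per year = $14,632.80
Monthly escrow = $14,632.80 ÷ 12 = $1,219.40
Shortage per month = $1,360.80 / 24 = $56.70
New monthly escrow = $1,219.40 + $56.70 = $1,276.10

$1,276.10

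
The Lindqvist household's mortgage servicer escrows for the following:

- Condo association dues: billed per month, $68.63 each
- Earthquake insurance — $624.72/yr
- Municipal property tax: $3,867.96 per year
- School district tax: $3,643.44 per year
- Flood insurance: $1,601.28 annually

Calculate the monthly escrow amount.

$880.08

Condo association dues: $68.63 × 12 = $823.56/yr
Earthquake insurance: $624.72/yr
Municipal property tax: $3,867.96/yr
School district tax: $3,643.44/yr
Flood insurance: $1,601.28/yr
Total annual escrow = $823.56 + $624.72 + $3,867.96 + $3,643.44 + $1,601.28 = $10,560.96
Monthly escrow = $10,560.96 ÷ 12 = $880.08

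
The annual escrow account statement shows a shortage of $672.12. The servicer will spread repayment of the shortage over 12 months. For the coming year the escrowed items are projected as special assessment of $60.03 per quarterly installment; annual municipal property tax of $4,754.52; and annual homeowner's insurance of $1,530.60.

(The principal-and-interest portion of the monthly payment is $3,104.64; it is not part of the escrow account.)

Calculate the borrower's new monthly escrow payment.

$599.78

Special assessment: $60.03 × 4 = $240.12 annually
Municipal property tax: $4,754.52 annually
Homeowner's insurance: $1,530.60 annually
Total per year = $240.12 + $4,754.52 + $1,530.60 = $6,525.24
Monthly = $6,525.24 ÷ 12 = $543.77
Shortage spread = $672.12 / 12 = $56.01/mo
Adjusted monthly = $543.77 + $56.01 = $599.78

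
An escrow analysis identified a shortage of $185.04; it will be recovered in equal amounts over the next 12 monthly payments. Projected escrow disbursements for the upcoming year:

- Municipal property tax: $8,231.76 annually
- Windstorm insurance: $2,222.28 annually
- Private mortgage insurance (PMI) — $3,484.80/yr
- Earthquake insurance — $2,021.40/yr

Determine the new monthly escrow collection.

$1,345.44

Municipal property tax — $8,231.76 per year
Windstorm insurance — $2,222.28 per year
Private mortgage insurance (PMI) — $3,484.80 per year
Earthquake insurance — $2,021.40 per year
Annual escrow total = $8,231.76 + $2,222.28 + $3,484.80 + $2,021.40 = $15,960.24
Per month = $15,960.24 / 12 = $1,330.02
Shortage spread = $185.04 ÷ 12 = $15.42/mo
New monthly escrow = $1,330.02 + $15.42 = $1,345.44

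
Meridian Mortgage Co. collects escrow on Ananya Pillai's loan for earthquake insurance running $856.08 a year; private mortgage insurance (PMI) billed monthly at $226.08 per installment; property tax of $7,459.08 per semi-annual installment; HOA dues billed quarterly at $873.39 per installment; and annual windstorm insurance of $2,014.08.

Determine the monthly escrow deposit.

Earthquake insurance: $856.08
Private mortgage insurance (PMI): $226.08 × 12 = $2,712.96
Property tax: $7,459.08 × 2 = $14,918.16
HOA dues: $873.39 × 4 = $3,493.56
Windstorm insurance: $2,014.08
Combined annual = $856.08 + $2,712.96 + $14,918.16 + $3,493.56 + $2,014.08 = $23,994.84
Per month = $23,994.84 ÷ 12 = $1,999.57

$1,999.57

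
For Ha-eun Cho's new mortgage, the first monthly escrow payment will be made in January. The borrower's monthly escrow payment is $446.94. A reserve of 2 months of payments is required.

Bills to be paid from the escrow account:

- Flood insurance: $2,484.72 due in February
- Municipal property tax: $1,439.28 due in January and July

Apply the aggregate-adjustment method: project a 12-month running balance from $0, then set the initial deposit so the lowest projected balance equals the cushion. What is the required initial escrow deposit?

$3,924.00

Cushion = 2 × $446.94 = $893.88
Trial balance (start $0, +$446.94 each month, − disbursements):
  Jan: +$446.94 − $1,439.28 → -$992.34
  Feb: +$446.94 − $2,484.72 → -$3,030.12
  Mar: +$446.94 → -$2,583.18
  Apr: +$446.94 → -$2,136.24
  May: +$446.94 → -$1,689.30
  Jun: +$446.94 → -$1,242.36
  Jul: +$446.94 − $1,439.28 → -$2,234.70
  Aug: +$446.94 → -$1,787.76
  Sep: +$446.94 → -$1,340.82
  Oct: +$446.94 → -$893.88
  Nov: +$446.94 → -$446.94
  Dec: +$446.94 → $0.00
Lowest trial balance = -$3,030.12 (Feb)
Initial deposit = cushion − low point = $893.88 − (-$3,030.12) = $3,924.00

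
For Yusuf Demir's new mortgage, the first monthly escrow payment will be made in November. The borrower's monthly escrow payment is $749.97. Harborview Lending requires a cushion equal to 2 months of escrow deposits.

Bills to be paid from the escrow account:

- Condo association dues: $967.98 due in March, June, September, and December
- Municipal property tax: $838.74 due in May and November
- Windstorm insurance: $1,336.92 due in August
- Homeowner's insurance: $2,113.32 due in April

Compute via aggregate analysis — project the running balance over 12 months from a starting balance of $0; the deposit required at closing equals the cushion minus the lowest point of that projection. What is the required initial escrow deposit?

$2,249.91

Cushion = 2 × $749.97 = $1,499.94
Trial balance (start $0, +$749.97 each month, − disbursements):
  Nov: +$749.97 − $838.74 → -$88.77
  Dec: +$749.97 − $967.98 → -$306.78
  Jan: +$749.97 → $443.19
  Feb: +$749.97 → $1,193.16
  Mar: +$749.97 − $967.98 → $975.15
  Apr: +$749.97 − $2,113.32 → -$388.20
  May: +$749.97 − $838.74 → -$476.97
  Jun: +$749.97 − $967.98 → -$694.98
  Jul: +$749.97 → $54.99
  Aug: +$749.97 − $1,336.92 → -$531.96
  Sep: +$749.97 − $967.98 → -$749.97
  Oct: +$749.97 → $0.00
Lowest trial balance = -$749.97 (Sep)
Initial deposit = cushion − low point = $1,499.94 − (-$749.97) = $2,249.91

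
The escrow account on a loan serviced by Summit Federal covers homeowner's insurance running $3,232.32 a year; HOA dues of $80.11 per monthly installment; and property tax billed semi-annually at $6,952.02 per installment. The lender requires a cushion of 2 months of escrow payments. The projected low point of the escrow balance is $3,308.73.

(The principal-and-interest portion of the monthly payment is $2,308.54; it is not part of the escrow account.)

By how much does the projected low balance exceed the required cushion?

Homeowner's insurance — $3,232.32/yr
HOA dues — $80.11 × 12 = $961.32/yr
Property tax — $6,952.02 × 2 = $13,904.04/yr
Total annual escrow = $3,232.32 + $961.32 + $13,904.04 = $18,097.68
Per month = $18,097.68 / 12 = $1,508.14
Required cushion = 2 × $1,508.14 = $3,016.28
Excess over cushion: $3,308.73 − $3,016.28 = $292.45

$292.45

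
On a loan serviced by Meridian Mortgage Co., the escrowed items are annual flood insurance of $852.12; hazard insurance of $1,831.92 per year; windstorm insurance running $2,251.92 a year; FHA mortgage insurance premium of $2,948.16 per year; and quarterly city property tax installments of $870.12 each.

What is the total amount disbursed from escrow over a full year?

$11,364.60

Flood insurance = $852.12/yr
Hazard insurance = $1,831.92/yr
Windstorm insurance = $2,251.92/yr
FHA mortgage insurance premium = $2,948.16/yr
City property tax = $870.12 × 4 = $3,480.48/yr
Annual escrow total = $11,364.60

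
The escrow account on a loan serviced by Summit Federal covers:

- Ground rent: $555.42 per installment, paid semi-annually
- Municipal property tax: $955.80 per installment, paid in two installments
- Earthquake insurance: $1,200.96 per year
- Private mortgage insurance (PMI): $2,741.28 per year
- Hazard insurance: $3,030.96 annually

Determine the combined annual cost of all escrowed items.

Ground rent: $555.42 × 2 = $1,110.84/yr
Municipal property tax: $955.80 × 2 = $1,911.60/yr
Earthquake insurance: $1,200.96/yr
Private mortgage insurance (PMI): $2,741.28/yr
Hazard insurance: $3,030.96/yr
Yearly total = $1,110.84 + $1,911.60 + $1,200.96 + $2,741.28 + $3,030.96 = $9,995.64

$9,995.64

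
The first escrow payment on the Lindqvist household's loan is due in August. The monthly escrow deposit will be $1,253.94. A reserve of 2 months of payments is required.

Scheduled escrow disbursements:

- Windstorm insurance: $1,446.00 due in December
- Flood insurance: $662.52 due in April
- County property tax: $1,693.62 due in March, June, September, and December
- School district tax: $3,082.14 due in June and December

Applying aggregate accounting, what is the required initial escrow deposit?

$4,153.56

Cushion = 2 × $1,253.94 = $2,507.88
Trial balance (start $0, +$1,253.94 each month, − disbursements):
  Aug: +$1,253.94 → $1,253.94
  Sep: +$1,253.94 − $1,693.62 → $814.26
  Oct: +$1,253.94 → $2,068.20
  Nov: +$1,253.94 → $3,322.14
  Dec: +$1,253.94 − $6,221.76 → -$1,645.68
  Jan: +$1,253.94 → -$391.74
  Feb: +$1,253.94 → $862.20
  Mar: +$1,253.94 − $1,693.62 → $422.52
  Apr: +$1,253.94 − $662.52 → $1,013.94
  May: +$1,253.94 → $2,267.88
  Jun: +$1,253.94 − $4,775.76 → -$1,253.94
  Jul: +$1,253.94 → $0.00
Lowest trial balance = -$1,645.68 (Dec)
Initial deposit = cushion − low point = $2,507.88 − (-$1,645.68) = $4,153.56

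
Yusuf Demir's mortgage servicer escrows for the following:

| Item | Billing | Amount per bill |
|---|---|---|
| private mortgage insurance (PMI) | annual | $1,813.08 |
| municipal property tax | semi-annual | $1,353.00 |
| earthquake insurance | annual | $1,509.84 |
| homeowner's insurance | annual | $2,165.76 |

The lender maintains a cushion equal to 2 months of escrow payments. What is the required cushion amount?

$1,365.78

Private mortgage insurance (PMI): $1,813.08
Municipal property tax: $1,353.00 × 2 = $2,706.00
Earthquake insurance: $1,509.84
Homeowner's insurance: $2,165.76
Combined annual = $8,194.68
Per month = $8,194.68 / 12 = $682.89
Reserve = 2 × $682.89 = $1,365.78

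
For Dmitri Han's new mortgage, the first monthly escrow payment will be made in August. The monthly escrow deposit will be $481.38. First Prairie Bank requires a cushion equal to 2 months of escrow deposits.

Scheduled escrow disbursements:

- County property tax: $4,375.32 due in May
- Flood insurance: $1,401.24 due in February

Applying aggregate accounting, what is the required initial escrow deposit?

$1,925.52

Cushion = 2 × $481.38 = $962.76
Trial balance (start $0, +$481.38 each month, − disbursements):
  Aug: +$481.38 → $481.38
  Sep: +$481.38 → $962.76
  Oct: +$481.38 → $1,444.14
  Nov: +$481.38 → $1,925.52
  Dec: +$481.38 → $2,406.90
  Jan: +$481.38 → $2,888.28
  Feb: +$481.38 − $1,401.24 → $1,968.42
  Mar: +$481.38 → $2,449.80
  Apr: +$481.38 → $2,931.18
  May: +$481.38 − $4,375.32 → -$962.76
  Jun: +$481.38 → -$481.38
  Jul: +$481.38 → $0.00
Lowest trial balance = -$962.76 (May)
Initial deposit = cushion − low point = $962.76 − (-$962.76) = $1,925.52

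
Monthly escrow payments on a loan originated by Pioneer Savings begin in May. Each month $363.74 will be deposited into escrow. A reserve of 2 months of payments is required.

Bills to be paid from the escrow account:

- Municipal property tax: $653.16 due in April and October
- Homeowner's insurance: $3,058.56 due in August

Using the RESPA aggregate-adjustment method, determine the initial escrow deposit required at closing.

$2,331.08

Cushion = 2 × $363.74 = $727.48
Trial balance (start $0, +$363.74 each month, − disbursements):
  May: +$363.74 → $363.74
  Jun: +$363.74 → $727.48
  Jul: +$363.74 → $1,091.22
  Aug: +$363.74 − $3,058.56 → -$1,603.60
  Sep: +$363.74 → -$1,239.86
  Oct: +$363.74 − $653.16 → -$1,529.28
  Nov: +$363.74 → -$1,165.54
  Dec: +$363.74 → -$801.80
  Jan: +$363.74 → -$438.06
  Feb: +$363.74 → -$74.32
  Mar: +$363.74 → $289.42
  Apr: +$363.74 − $653.16 → $0.00
Lowest trial balance = -$1,603.60 (Aug)
Initial deposit = cushion − low point = $727.48 − (-$1,603.60) = $2,331.08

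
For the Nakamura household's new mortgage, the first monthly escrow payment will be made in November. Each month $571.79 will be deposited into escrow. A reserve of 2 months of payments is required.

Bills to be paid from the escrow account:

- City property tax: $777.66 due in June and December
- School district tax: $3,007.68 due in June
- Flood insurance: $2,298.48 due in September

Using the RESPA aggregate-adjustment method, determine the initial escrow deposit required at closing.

$1,715.37

Cushion = 2 × $571.79 = $1,143.58
Trial balance (start $0, +$571.79 each month, − disbursements):
  Nov: +$571.79 → $571.79
  Dec: +$571.79 − $777.66 → $365.92
  Jan: +$571.79 → $937.71
  Feb: +$571.79 → $1,509.50
  Mar: +$571.79 → $2,081.29
  Apr: +$571.79 → $2,653.08
  May: +$571.79 → $3,224.87
  Jun: +$571.79 − $3,785.34 → $11.32
  Jul: +$571.79 → $583.11
  Aug: +$571.79 → $1,154.90
  Sep: +$571.79 − $2,298.48 → -$571.79
  Oct: +$571.79 → $0.00
Lowest trial balance = -$571.79 (Sep)
Initial deposit = cushion − low point = $1,143.58 − (-$571.79) = $1,715.37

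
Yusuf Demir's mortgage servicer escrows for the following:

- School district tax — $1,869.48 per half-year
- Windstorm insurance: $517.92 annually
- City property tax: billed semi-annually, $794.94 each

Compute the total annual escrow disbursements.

School district tax: $1,869.48 × 2 = $3,738.96
Windstorm insurance: $517.92
City property tax: $794.94 × 2 = $1,589.88
Combined annual = $5,846.76

$5,846.76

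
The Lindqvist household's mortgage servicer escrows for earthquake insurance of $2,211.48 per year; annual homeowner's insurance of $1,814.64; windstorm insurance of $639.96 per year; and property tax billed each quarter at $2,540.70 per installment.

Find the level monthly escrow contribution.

Earthquake insurance = $2,211.48 per year
Homeowner's insurance = $1,814.64 per year
Windstorm insurance = $639.96 per year
Property tax = $2,540.70 × 4 = $10,162.80 per year
Total annual escrow = $2,211.48 + $1,814.64 + $639.96 + $10,162.80 = $14,828.88
Base monthly escrow = $14,828.88 / 12 = $1,235.74

$1,235.74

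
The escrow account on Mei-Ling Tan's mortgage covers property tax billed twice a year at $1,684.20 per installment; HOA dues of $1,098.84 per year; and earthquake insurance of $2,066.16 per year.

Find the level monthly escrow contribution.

$544.45

Property tax = $1,684.20 × 2 = $3,368.40 per year
HOA dues = $1,098.84 per year
Earthquake insurance = $2,066.16 per year
Combined annual = $6,533.40
Monthly = $6,533.40 / 12 = $544.45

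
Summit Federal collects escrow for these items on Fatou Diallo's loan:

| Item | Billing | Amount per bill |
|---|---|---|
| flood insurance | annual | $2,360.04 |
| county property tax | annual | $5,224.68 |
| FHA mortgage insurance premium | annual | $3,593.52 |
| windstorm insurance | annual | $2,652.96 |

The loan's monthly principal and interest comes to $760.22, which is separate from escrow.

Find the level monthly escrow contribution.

Flood insurance: $2,360.04 annually
County property tax: $5,224.68 annually
FHA mortgage insurance premium: $3,593.52 annually
Windstorm insurance: $2,652.96 annually
Total per year = $2,360.04 + $5,224.68 + $3,593.52 + $2,652.96 = $13,831.20
Monthly = $13,831.20 ÷ 12 = $1,152.60

$1,152.60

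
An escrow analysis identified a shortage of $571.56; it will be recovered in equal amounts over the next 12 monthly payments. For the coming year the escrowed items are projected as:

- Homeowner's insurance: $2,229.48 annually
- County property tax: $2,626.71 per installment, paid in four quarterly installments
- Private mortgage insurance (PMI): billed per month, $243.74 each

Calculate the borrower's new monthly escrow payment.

$1,352.73

Homeowner's insurance: $2,229.48 per year
County property tax: $2,626.71 × 4 = $10,506.84 per year
Private mortgage insurance (PMI): $243.74 × 12 = $2,924.88 per year
Total annual escrow = $2,229.48 + $10,506.84 + $2,924.88 = $15,661.20
Monthly escrow = $15,661.20 / 12 = $1,305.10
Shortage per month = $571.56 / 12 = $47.63
Adjusted monthly = $1,305.10 + $47.63 = $1,352.73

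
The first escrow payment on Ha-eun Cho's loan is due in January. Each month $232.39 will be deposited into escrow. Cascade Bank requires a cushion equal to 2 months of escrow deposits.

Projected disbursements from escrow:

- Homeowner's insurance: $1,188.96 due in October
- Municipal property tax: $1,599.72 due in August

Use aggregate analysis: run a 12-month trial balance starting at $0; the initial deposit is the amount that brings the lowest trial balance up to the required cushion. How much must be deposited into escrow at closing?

Cushion = 2 × $232.39 = $464.78
Trial balance (start $0, +$232.39 each month, − disbursements):
  Jan: +$232.39 → $232.39
  Feb: +$232.39 → $464.78
  Mar: +$232.39 → $697.17
  Apr: +$232.39 → $929.56
  May: +$232.39 → $1,161.95
  Jun: +$232.39 → $1,394.34
  Jul: +$232.39 → $1,626.73
  Aug: +$232.39 − $1,599.72 → $259.40
  Sep: +$232.39 → $491.79
  Oct: +$232.39 − $1,188.96 → -$464.78
  Nov: +$232.39 → -$232.39
  Dec: +$232.39 → $0.00
Lowest trial balance = -$464.78 (Oct)
Initial deposit = cushion − low point = $464.78 − (-$464.78) = $929.56

$929.56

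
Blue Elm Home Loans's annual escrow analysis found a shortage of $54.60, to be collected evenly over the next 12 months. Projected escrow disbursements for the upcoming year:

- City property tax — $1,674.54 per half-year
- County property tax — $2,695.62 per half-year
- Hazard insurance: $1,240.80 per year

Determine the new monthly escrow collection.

City property tax = $1,674.54 × 2 = $3,349.08
County property tax = $2,695.62 × 2 = $5,391.24
Hazard insurance = $1,240.80
Total per year = $3,349.08 + $5,391.24 + $1,240.80 = $9,981.12
Monthly escrow = $9,981.12 / 12 = $831.76
Monthly shortage recovery: $54.60 ÷ 12 = $4.55
New monthly escrow = $831.76 + $4.55 = $836.31

$836.31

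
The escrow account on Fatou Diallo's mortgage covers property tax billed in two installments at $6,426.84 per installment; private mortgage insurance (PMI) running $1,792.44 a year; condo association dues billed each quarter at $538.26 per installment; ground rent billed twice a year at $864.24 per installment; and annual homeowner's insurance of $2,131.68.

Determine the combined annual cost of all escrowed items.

$20,659.32

Property tax = $6,426.84 × 2 = $12,853.68 annually
Private mortgage insurance (PMI) = $1,792.44 annually
Condo association dues = $538.26 × 4 = $2,153.04 annually
Ground rent = $864.24 × 2 = $1,728.48 annually
Homeowner's insurance = $2,131.68 annually
Total annual escrow = $20,659.32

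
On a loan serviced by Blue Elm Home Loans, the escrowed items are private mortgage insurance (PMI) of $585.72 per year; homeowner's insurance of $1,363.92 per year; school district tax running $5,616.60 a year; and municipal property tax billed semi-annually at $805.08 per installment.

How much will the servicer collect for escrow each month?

Private mortgage insurance (PMI) — $585.72/yr
Homeowner's insurance — $1,363.92/yr
School district tax — $5,616.60/yr
Municipal property tax — $805.08 × 2 = $1,610.16/yr
Combined annual = $585.72 + $1,363.92 + $5,616.60 + $1,610.16 = $9,176.40
Per month = $9,176.40 / 12 = $764.70

$764.70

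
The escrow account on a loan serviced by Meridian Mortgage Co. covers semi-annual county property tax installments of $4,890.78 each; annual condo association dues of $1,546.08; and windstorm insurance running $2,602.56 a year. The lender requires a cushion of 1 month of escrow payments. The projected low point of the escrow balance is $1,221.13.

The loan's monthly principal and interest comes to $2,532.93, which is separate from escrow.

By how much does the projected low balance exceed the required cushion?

$60.28

County property tax — $4,890.78 × 2 = $9,781.56/yr
Condo association dues — $1,546.08/yr
Windstorm insurance — $2,602.56/yr
Total per year = $9,781.56 + $1,546.08 + $2,602.56 = $13,930.20
Per month = $13,930.20 / 12 = $1,160.85
Required reserve = 1 × $1,160.85 = $1,160.85
Excess over cushion: $1,221.13 − $1,160.85 = $60.28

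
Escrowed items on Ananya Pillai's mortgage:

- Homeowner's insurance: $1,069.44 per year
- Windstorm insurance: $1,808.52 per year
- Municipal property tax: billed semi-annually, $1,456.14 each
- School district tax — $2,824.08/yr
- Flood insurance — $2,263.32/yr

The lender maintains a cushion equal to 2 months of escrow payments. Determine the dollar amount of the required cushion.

$1,812.94

Homeowner's insurance — $1,069.44 per year
Windstorm insurance — $1,808.52 per year
Municipal property tax — $1,456.14 × 2 = $2,912.28 per year
School district tax — $2,824.08 per year
Flood insurance — $2,263.32 per year
Annual escrow total = $10,877.64
Monthly escrow = $10,877.64 ÷ 12 = $906.47
Reserve = 2 × $906.47 = $1,812.94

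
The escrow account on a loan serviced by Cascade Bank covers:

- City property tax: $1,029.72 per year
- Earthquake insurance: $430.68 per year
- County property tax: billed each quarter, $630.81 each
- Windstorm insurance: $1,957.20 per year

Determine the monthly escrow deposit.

City property tax — $1,029.72 annually
Earthquake insurance — $430.68 annually
County property tax — $630.81 × 4 = $2,523.24 annually
Windstorm insurance — $1,957.20 annually
Combined annual = $1,029.72 + $430.68 + $2,523.24 + $1,957.20 = $5,940.84
Monthly = $5,940.84 ÷ 12 = $495.07

$495.07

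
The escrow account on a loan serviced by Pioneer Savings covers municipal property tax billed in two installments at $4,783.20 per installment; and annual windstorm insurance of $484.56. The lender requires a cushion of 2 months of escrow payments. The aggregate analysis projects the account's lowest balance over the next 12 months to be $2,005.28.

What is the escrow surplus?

Municipal property tax: $4,783.20 × 2 = $9,566.40 annually
Windstorm insurance: $484.56 annually
Combined annual = $9,566.40 + $484.56 = $10,050.96
Monthly escrow = $10,050.96 / 12 = $837.58
Cushion = 2 × $837.58 = $1,675.16
Excess over cushion: $2,005.28 − $1,675.16 = $330.12

$330.12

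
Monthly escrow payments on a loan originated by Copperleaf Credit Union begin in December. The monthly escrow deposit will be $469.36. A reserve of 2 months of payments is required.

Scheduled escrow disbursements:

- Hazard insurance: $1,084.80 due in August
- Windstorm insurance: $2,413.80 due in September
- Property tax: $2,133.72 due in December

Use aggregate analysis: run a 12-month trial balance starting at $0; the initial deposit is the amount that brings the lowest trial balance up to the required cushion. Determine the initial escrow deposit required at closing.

Cushion = 2 × $469.36 = $938.72
Trial balance (start $0, +$469.36 each month, − disbursements):
  Dec: +$469.36 − $2,133.72 → -$1,664.36
  Jan: +$469.36 → -$1,195.00
  Feb: +$469.36 → -$725.64
  Mar: +$469.36 → -$256.28
  Apr: +$469.36 → $213.08
  May: +$469.36 → $682.44
  Jun: +$469.36 → $1,151.80
  Jul: +$469.36 → $1,621.16
  Aug: +$469.36 − $1,084.80 → $1,005.72
  Sep: +$469.36 − $2,413.80 → -$938.72
  Oct: +$469.36 → -$469.36
  Nov: +$469.36 → $0.00
Lowest trial balance = -$1,664.36 (Dec)
Initial deposit = cushion − low point = $938.72 − (-$1,664.36) = $2,603.08

$2,603.08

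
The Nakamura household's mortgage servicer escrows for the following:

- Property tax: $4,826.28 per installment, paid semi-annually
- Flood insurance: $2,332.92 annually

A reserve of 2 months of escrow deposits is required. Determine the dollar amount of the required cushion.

$1,997.58

Property tax — $4,826.28 × 2 = $9,652.56
Flood insurance — $2,332.92
Yearly total = $11,985.48
Per month = $11,985.48 ÷ 12 = $998.79
Cushion = 2 × $998.79 = $1,997.58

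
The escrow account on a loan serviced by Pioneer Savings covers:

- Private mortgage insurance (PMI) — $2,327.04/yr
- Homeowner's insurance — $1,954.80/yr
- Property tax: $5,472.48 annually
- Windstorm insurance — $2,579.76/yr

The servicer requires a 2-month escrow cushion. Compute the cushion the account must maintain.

Private mortgage insurance (PMI) — $2,327.04 annually
Homeowner's insurance — $1,954.80 annually
Property tax — $5,472.48 annually
Windstorm insurance — $2,579.76 annually
Total per year = $2,327.04 + $1,954.80 + $5,472.48 + $2,579.76 = $12,334.08
Base monthly escrow = $12,334.08 ÷ 12 = $1,027.84
Required cushion = 2 × $1,027.84 = $2,055.68

$2,055.68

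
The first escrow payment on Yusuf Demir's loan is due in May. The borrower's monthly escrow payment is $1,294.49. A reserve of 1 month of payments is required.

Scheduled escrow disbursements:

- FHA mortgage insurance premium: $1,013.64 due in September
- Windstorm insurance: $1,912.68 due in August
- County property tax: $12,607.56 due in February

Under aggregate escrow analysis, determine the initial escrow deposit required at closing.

$3,883.47

Cushion = 1 × $1,294.49 = $1,294.49
Trial balance (start $0, +$1,294.49 each month, − disbursements):
  May: +$1,294.49 → $1,294.49
  Jun: +$1,294.49 → $2,588.98
  Jul: +$1,294.49 → $3,883.47
  Aug: +$1,294.49 − $1,912.68 → $3,265.28
  Sep: +$1,294.49 − $1,013.64 → $3,546.13
  Oct: +$1,294.49 → $4,840.62
  Nov: +$1,294.49 → $6,135.11
  Dec: +$1,294.49 → $7,429.60
  Jan: +$1,294.49 → $8,724.09
  Feb: +$1,294.49 − $12,607.56 → -$2,588.98
  Mar: +$1,294.49 → -$1,294.49
  Apr: +$1,294.49 → $0.00
Lowest trial balance = -$2,588.98 (Feb)
Initial deposit = cushion − low point = $1,294.49 − (-$2,588.98) = $3,883.47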